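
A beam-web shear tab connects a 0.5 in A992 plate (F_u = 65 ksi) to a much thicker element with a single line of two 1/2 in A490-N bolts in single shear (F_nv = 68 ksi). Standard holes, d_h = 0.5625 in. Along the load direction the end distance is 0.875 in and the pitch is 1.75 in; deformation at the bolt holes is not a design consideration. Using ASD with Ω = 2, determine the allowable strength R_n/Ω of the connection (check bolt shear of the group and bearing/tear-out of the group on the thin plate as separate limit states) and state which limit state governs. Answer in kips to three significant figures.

Bolt shear: A_b = π·0.5²/4 = 0.1963 in²; R_n = 68 × 0.1963 × 2 × 1 = 26.7 kips → 26.7 / 2 = 13.4 kips.
Bearing (1.5 l_c t F_u ≤ 3.0 d t F_u): upper limit = 3.0·0.5·0.5·65 = 48.75 kips.
  Edge l_c = 0.875 − 0.5625/2 = 0.5938 → r_n = 28.95 kips; interior l_c = 1.75 − 0.5625 = 1.188 → r_n = 48.75 kips.
  R_n,bearing = 1·28.95 + 1·48.75 = 77.7 kips → 77.7 / 2 = 38.8 kips.
Bolt shear governs: 13.4 kips.

13.4 kips (bolt shear governs)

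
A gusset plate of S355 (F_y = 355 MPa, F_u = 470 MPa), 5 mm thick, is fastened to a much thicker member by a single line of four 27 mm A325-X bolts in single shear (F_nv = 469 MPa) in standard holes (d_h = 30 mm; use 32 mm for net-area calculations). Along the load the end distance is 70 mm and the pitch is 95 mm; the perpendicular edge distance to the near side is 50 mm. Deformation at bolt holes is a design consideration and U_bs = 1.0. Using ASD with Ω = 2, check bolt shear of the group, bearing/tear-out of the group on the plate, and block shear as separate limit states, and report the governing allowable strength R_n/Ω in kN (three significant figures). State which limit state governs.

211 kN (block shear governs)

Bolt shear: A_b = π·27²/4 = 572.6 mm²; R_n = 469 × 572.6 × 4 × 1 / 1000 = 1074 kN → 1074 / 2 = 537 kN.
Bearing: edge l_c = 55, r_n = 152.3 kN; interior l_c = 65, r_n = 152.3 kN; R_n = 152.3 + 3·152.3 = 609.1 kN → 305 kN.
Block shear: A_gv = 1775, A_nv = 1215, A_nt = 170 mm²; R_n = min(0.6F_uA_nv, 0.6F_yA_gv) + U_bs·F_u·A_nt = 422.5 kN → 211 kN.
Block shear governs: 211 kN.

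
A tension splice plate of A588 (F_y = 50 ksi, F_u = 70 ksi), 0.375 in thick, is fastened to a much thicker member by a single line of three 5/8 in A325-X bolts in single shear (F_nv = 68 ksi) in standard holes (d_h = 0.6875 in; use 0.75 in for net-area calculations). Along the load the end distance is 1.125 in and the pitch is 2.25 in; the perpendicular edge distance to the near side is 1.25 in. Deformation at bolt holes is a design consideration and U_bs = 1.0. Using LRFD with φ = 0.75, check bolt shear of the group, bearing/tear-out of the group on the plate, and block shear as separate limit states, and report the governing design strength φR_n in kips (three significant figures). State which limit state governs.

Bolt shear: A_b = π·0.625²/4 = 0.3068 in²; R_n = 68 × 0.3068 × 3 × 1 = 62.59 kips → 0.75 × 62.59 = 46.9 kips.
Bearing: edge l_c = 0.7812, r_n = 24.61 kips; interior l_c = 1.562, r_n = 39.38 kips; R_n = 24.61 + 2·39.38 = 103.4 kips → 77.5 kips.
Block shear: A_gv = 2.109, A_nv = 1.406, A_nt = 0.3281 in²; R_n = min(0.6F_uA_nv, 0.6F_yA_gv) + U_bs·F_u·A_nt = 82.03 kips → 61.5 kips.
Bolt shear governs: 46.9 kips.

46.9 kips (bolt shear governs)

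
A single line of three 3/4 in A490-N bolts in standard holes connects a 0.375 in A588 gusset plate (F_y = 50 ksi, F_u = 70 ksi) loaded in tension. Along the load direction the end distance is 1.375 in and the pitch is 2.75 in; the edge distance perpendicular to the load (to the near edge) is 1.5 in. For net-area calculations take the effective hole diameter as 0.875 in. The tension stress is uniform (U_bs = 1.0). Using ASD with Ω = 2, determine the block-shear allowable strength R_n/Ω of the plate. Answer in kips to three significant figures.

Shear plane L_v = 1.375 + 2·2.75 = 6.875 in; A_gv = 6.875 × 0.375 = 2.578 in².
A_nv = (6.875 − 2.5·0.875) × 0.375 = 1.758 in².
A_nt = (1.5 − 0.5·0.875) × 0.375 = 0.3984 in².
0.6 F_u A_nv = 73.83 kips; 0.6 F_y A_gv = 77.34 kips → shear rupture governs the shear term.
R_n = 73.83 + 1.0 × 70 × 0.3984 = 101.7 kips.
Allowable strength R_n/Ω = 101.7 / 2 = 50.9 kips.

50.9 kips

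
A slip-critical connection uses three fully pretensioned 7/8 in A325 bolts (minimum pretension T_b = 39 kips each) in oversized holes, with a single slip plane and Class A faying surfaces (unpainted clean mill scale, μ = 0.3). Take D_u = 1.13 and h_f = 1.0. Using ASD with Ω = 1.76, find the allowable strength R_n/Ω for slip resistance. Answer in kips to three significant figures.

22.5 kips

R_n = μ · D_u · h_f · T_b · n_s · n_b = 0.3 × 1.13 × 1.0 × 39 × 1 × 3 = 39.66 kips.
Allowable strength R_n/Ω = 39.66 / 1.76 = 22.5 kips.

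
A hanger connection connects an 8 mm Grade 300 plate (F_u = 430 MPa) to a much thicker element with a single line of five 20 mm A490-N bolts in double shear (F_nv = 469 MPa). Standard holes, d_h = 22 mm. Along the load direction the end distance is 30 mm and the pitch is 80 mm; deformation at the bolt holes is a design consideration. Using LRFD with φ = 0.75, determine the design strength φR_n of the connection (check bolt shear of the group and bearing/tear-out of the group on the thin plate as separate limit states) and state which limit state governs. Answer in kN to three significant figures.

554 kN (bearing governs)

Bolt shear: A_b = π·20²/4 = 314.2 mm²; R_n = 469 × 314.2 × 5 × 2 / 1000 = 1473 kN → 0.75 × 1473 = 1110 kN.
Bearing (1.2 l_c t F_u ≤ 2.4 d t F_u): upper limit = 2.4·20·8·430 / 1000 = 165.1 kN.
  Edge l_c = 30 − 22/2 = 19 → r_n = 78.43 kN; interior l_c = 80 − 22 = 58 → r_n = 165.1 kN.
  R_n,bearing = 1·78.43 + 4·165.1 = 738.9 kN → 0.75 × 738.9 = 554 kN.
Bearing governs: 554 kN.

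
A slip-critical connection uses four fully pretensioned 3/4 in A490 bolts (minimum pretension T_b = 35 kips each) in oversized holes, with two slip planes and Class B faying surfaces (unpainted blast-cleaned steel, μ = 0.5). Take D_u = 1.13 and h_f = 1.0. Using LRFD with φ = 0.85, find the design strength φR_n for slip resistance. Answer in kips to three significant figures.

R_n = μ · D_u · h_f · T_b · n_s · n_b = 0.5 × 1.13 × 1.0 × 35 × 2 × 4 = 158.2 kips.
Design strength φR_n = 0.85 × 158.2 = 134 kips.

134 kips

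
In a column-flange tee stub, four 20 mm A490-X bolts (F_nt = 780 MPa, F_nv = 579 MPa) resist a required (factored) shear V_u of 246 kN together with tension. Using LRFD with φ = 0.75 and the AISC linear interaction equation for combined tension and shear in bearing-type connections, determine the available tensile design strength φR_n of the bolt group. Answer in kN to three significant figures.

A_b = π·20²/4 = 314.2 mm²; f_rv = 246 × 1000 / (4 × 314.2) = 195.8 MPa.
F'_nt = 1.3 F_nt − (F_nt / φF_nv) f_rv = 1.3·780 − (780/(0.75·579))·195.8 = 662.4 MPa, capped at F_nt → F'_nt = 662.4 MPa.
R_n = F'_nt · A_b · n = 662.4 × 314.2 × 4 / 1000 = 832.4 kN.
Design strength φR_n = 0.75 × 832.4 = 624 kN.

624 kN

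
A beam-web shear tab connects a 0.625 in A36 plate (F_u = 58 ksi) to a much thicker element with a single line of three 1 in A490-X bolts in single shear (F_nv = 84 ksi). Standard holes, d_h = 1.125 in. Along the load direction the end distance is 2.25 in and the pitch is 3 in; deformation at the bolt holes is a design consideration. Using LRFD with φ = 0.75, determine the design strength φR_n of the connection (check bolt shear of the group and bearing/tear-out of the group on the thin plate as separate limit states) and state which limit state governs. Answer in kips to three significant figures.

Bolt shear: A_b = π·1²/4 = 0.7854 in²; R_n = 84 × 0.7854 × 3 × 1 = 197.9 kips → 0.75 × 197.9 = 148 kips.
Bearing (1.2 l_c t F_u ≤ 2.4 d t F_u): upper limit = 2.4·1·0.625·58 = 87 kips.
  Edge l_c = 2.25 − 1.125/2 = 1.688 → r_n = 73.41 kips; interior l_c = 3 − 1.125 = 1.875 → r_n = 81.56 kips.
  R_n,bearing = 1·73.41 + 2·81.56 = 236.5 kips → 0.75 × 236.5 = 177 kips.
Bolt shear governs: 148 kips.

148 kips (bolt shear governs)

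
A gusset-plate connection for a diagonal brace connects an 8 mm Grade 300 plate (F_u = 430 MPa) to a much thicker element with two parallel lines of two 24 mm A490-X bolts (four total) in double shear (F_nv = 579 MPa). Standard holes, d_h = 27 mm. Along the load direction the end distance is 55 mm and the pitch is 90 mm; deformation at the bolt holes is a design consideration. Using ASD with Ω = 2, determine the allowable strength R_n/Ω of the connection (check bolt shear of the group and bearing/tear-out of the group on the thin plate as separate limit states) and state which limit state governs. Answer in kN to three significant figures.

Bolt shear: A_b = π·24²/4 = 452.4 mm²; R_n = 579 × 452.4 × 4 × 2 / 1000 = 2095 kN → 2095 / 2 = 1050 kN.
Bearing (1.2 l_c t F_u ≤ 2.4 d t F_u): upper limit = 2.4·24·8·430 / 1000 = 198.1 kN.
  Edge l_c = 55 − 27/2 = 41.5 → r_n = 171.3 kN; interior l_c = 90 − 27 = 63 → r_n = 198.1 kN.
  R_n,bearing = 2·171.3 + 2·198.1 = 738.9 kN → 738.9 / 2 = 369 kN.
Bearing governs: 369 kN.

369 kN (bearing governs)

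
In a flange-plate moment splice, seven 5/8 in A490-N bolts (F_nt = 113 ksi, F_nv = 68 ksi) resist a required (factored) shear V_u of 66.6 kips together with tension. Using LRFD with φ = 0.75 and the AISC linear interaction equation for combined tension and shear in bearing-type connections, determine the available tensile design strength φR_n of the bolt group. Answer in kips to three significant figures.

126 kips

A_b = π·0.625²/4 = 0.3068 in²; f_rv = 66.6 / (7 × 0.3068) = 31.01 ksi.
F'_nt = 1.3 F_nt − (F_nt / φF_nv) f_rv = 1.3·113 − (113/(0.75·68))·31.01 = 78.19 ksi, capped at F_nt → F'_nt = 78.19 ksi.
R_n = F'_nt · A_b · n = 78.19 × 0.3068 × 7 = 167.9 kips.
Design strength φR_n = 0.75 × 167.9 = 126 kips.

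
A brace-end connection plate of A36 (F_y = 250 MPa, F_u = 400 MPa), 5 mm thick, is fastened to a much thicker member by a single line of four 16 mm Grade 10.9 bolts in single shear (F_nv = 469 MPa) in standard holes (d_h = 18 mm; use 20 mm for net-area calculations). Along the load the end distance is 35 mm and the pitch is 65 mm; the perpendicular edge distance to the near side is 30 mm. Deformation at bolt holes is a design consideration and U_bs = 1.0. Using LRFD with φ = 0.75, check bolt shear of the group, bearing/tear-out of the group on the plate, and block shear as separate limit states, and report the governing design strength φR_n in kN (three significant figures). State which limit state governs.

Bolt shear: A_b = π·16²/4 = 201.1 mm²; R_n = 469 × 201.1 × 4 × 1 / 1000 = 377.2 kN → 0.75 × 377.2 = 283 kN.
Bearing: edge l_c = 26, r_n = 62.4 kN; interior l_c = 47, r_n = 76.8 kN; R_n = 62.4 + 3·76.8 = 292.8 kN → 220 kN.
Block shear: A_gv = 1150, A_nv = 800, A_nt = 100 mm²; R_n = min(0.6F_uA_nv, 0.6F_yA_gv) + U_bs·F_u·A_nt = 212.5 kN → 159 kN.
Block shear governs: 159 kN.

159 kN (block shear governs)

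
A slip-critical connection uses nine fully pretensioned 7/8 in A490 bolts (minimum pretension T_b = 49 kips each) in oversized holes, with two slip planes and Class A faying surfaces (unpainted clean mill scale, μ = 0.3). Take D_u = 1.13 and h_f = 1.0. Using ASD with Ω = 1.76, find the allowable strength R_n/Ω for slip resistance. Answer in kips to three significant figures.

R_n = μ · D_u · h_f · T_b · n_s · n_b = 0.3 × 1.13 × 1.0 × 49 × 2 × 9 = 299 kips.
Allowable strength R_n/Ω = 299 / 1.76 = 170 kips.

170 kips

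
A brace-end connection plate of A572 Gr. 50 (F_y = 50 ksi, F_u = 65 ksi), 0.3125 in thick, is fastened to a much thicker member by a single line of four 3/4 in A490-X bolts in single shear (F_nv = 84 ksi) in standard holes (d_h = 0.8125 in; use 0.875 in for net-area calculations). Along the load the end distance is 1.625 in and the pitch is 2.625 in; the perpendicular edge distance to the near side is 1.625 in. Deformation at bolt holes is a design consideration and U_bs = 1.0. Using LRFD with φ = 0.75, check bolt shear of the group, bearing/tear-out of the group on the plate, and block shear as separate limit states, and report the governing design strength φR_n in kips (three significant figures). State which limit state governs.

Bolt shear: A_b = π·0.75²/4 = 0.4418 in²; R_n = 84 × 0.4418 × 4 × 1 = 148.4 kips → 0.75 × 148.4 = 111 kips.
Bearing: edge l_c = 1.219, r_n = 29.71 kips; interior l_c = 1.812, r_n = 36.56 kips; R_n = 29.71 + 3·36.56 = 139.4 kips → 105 kips.
Block shear: A_gv = 2.969, A_nv = 2.012, A_nt = 0.3711 in²; R_n = min(0.6F_uA_nv, 0.6F_yA_gv) + U_bs·F_u·A_nt = 102.6 kips → 76.9 kips.
Block shear governs: 76.9 kips.

76.9 kips (block shear governs)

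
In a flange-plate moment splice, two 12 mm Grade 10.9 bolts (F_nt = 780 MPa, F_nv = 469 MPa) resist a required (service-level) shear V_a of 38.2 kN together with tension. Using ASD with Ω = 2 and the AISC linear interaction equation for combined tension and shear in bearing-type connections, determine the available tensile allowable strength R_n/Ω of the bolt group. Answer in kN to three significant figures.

51.1 kN

A_b = π·12²/4 = 113.1 mm²; f_rv = 38.2 × 1000 / (2 × 113.1) = 168.9 MPa.
F'_nt = 1.3 F_nt − (Ω F_nt / F_nv) f_rv = 1.3·780 − (2·780/469)·168.9 = 452.3 MPa, capped at F_nt → F'_nt = 452.3 MPa.
R_n = F'_nt · A_b · n = 452.3 × 113.1 × 2 / 1000 = 102.3 kN.
Allowable strength R_n/Ω = 102.3 / 2 = 51.1 kN.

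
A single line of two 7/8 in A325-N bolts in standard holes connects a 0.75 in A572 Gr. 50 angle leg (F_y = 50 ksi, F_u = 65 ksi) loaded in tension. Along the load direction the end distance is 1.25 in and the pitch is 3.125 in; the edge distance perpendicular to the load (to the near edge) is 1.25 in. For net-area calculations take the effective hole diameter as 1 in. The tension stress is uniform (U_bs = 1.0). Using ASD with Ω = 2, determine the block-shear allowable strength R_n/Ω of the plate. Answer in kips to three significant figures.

60.3 kips

Shear plane L_v = 1.25 + 1·3.125 = 4.375 in; A_gv = 4.375 × 0.75 = 3.281 in².
A_nv = (4.375 − 1.5·1) × 0.75 = 2.156 in².
A_nt = (1.25 − 0.5·1) × 0.75 = 0.5625 in².
0.6 F_u A_nv = 84.09 kips; 0.6 F_y A_gv = 98.44 kips → shear rupture governs the shear term.
R_n = 84.09 + 1.0 × 65 × 0.5625 = 120.7 kips.
Allowable strength R_n/Ω = 120.7 / 2 = 60.3 kips.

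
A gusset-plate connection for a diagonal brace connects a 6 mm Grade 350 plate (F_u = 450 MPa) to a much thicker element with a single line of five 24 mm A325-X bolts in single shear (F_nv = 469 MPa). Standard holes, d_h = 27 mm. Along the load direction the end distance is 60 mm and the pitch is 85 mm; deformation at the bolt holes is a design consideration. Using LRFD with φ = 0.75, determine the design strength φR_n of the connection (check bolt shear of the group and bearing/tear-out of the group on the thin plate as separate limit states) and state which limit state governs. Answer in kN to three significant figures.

Bolt shear: A_b = π·24²/4 = 452.4 mm²; R_n = 469 × 452.4 × 5 × 1 / 1000 = 1061 kN → 0.75 × 1061 = 796 kN.
Bearing (1.2 l_c t F_u ≤ 2.4 d t F_u): upper limit = 2.4·24·6·450 / 1000 = 155.5 kN.
  Edge l_c = 60 − 27/2 = 46.5 → r_n = 150.7 kN; interior l_c = 85 − 27 = 58 → r_n = 155.5 kN.
  R_n,bearing = 1·150.7 + 4·155.5 = 772.7 kN → 0.75 × 772.7 = 580 kN.
Bearing governs: 580 kN.

580 kN (bearing governs)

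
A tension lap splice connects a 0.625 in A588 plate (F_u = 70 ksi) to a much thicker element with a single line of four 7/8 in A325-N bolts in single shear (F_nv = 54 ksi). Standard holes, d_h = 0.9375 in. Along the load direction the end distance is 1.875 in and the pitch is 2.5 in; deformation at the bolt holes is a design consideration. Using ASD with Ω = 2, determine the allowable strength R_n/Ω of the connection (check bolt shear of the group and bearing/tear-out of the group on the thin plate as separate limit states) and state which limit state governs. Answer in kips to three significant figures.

64.9 kips (bolt shear governs)

Bolt shear: A_b = π·0.875²/4 = 0.6013 in²; R_n = 54 × 0.6013 × 4 × 1 = 129.9 kips → 129.9 / 2 = 64.9 kips.
Bearing (1.2 l_c t F_u ≤ 2.4 d t F_u): upper limit = 2.4·0.875·0.625·70 = 91.88 kips.
  Edge l_c = 1.875 − 0.9375/2 = 1.406 → r_n = 73.83 kips; interior l_c = 2.5 − 0.9375 = 1.562 → r_n = 82.03 kips.
  R_n,bearing = 1·73.83 + 3·82.03 = 319.9 kips → 319.9 / 2 = 160 kips.
Bolt shear governs: 64.9 kips.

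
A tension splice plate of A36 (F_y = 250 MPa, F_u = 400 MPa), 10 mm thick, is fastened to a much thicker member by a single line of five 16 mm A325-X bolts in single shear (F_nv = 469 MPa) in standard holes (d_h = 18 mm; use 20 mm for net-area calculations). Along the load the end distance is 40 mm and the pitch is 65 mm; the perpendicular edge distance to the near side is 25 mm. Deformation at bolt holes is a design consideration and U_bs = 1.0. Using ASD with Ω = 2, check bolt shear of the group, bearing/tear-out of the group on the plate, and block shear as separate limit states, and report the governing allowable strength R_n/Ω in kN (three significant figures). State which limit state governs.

236 kN (bolt shear governs)

Bolt shear: A_b = π·16²/4 = 201.1 mm²; R_n = 469 × 201.1 × 5 × 1 / 1000 = 471.5 kN → 471.5 / 2 = 236 kN.
Bearing: edge l_c = 31, r_n = 148.8 kN; interior l_c = 47, r_n = 153.6 kN; R_n = 148.8 + 4·153.6 = 763.2 kN → 382 kN.
Block shear: A_gv = 3000, A_nv = 2100, A_nt = 150 mm²; R_n = min(0.6F_uA_nv, 0.6F_yA_gv) + U_bs·F_u·A_nt = 510 kN → 255 kN.
Bolt shear governs: 236 kN.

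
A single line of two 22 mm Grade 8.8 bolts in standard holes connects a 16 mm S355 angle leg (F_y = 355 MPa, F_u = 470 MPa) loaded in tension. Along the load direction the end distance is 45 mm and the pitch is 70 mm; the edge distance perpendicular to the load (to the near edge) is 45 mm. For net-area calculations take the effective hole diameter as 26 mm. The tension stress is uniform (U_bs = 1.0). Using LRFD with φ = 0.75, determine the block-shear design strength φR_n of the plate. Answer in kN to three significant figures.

Shear plane L_v = 45 + 1·70 = 115 mm; A_gv = 115 × 16 = 1840 mm².
A_nv = (115 − 1.5·26) × 16 = 1216 mm².
A_nt = (45 − 0.5·26) × 16 = 512 mm².
0.6 F_u A_nv = 342.9 kN; 0.6 F_y A_gv = 391.9 kN → shear rupture governs the shear term.
R_n = 342.9 + 1.0 × 470 × 512 / 1000 = 583.6 kN.
Design strength φR_n = 0.75 × 583.6 = 438 kN.

438 kN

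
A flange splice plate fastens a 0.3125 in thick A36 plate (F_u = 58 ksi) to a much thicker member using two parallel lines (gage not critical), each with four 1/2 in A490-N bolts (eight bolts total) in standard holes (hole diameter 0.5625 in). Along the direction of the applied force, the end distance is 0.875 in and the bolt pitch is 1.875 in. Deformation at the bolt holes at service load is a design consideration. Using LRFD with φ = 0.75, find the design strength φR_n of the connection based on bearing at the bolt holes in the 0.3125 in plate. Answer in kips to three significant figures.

Per bolt r_n = 1.2 l_c t F_u ≤ 2.4 d t F_u; upper limit = 2.4 × 0.5 × 0.3125 × 58 = 21.75 kips.
Edge bolt: l_c = 0.875 − 0.5625/2 = 0.5938 in → 1.2 × 0.5938 × 0.3125 × 58 = 12.91 → r_n = 12.91 kips.
Interior bolts: l_c = 1.875 − 0.5625 = 1.312 in → 1.2 × 1.312 × 0.3125 × 58 = 28.55 → r_n = 21.75 kips.
R_n = 2 × 12.91 + 6 × 21.75 = 156.3 kips.
Design strength φR_n = 0.75 × 156.3 = 117 kips.

117 kips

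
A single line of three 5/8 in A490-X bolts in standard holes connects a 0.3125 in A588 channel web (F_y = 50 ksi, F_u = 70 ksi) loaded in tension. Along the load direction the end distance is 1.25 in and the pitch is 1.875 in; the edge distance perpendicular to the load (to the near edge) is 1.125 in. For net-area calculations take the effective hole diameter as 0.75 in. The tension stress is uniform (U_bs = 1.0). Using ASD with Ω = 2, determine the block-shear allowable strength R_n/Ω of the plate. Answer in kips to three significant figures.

Shear plane L_v = 1.25 + 2·1.875 = 5 in; A_gv = 5 × 0.3125 = 1.562 in².
A_nv = (5 − 2.5·0.75) × 0.3125 = 0.9766 in².
A_nt = (1.125 − 0.5·0.75) × 0.3125 = 0.2344 in².
0.6 F_u A_nv = 41.02 kips; 0.6 F_y A_gv = 46.88 kips → shear rupture governs the shear term.
R_n = 41.02 + 1.0 × 70 × 0.2344 = 57.42 kips.
Allowable strength R_n/Ω = 57.42 / 2 = 28.7 kips.

28.7 kips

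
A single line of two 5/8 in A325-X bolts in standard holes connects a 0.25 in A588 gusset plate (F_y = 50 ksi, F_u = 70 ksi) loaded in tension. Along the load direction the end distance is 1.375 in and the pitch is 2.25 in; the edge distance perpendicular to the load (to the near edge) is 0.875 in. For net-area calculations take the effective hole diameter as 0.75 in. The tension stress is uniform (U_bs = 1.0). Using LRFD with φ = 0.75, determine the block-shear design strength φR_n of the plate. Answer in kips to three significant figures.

Shear plane L_v = 1.375 + 1·2.25 = 3.625 in; A_gv = 3.625 × 0.25 = 0.9062 in².
A_nv = (3.625 − 1.5·0.75) × 0.25 = 0.625 in².
A_nt = (0.875 − 0.5·0.75) × 0.25 = 0.125 in².
0.6 F_u A_nv = 26.25 kips; 0.6 F_y A_gv = 27.19 kips → shear rupture governs the shear term.
R_n = 26.25 + 1.0 × 70 × 0.125 = 35 kips.
Design strength φR_n = 0.75 × 35 = 26.2 kips.

26.2 kips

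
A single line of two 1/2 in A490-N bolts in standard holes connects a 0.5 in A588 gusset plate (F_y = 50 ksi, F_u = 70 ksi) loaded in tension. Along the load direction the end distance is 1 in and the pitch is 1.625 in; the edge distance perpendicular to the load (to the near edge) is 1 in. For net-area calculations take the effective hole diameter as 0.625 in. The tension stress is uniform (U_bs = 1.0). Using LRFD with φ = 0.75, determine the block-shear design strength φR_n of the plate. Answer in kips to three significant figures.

44.6 kips

Shear plane L_v = 1 + 1·1.625 = 2.625 in; A_gv = 2.625 × 0.5 = 1.312 in².
A_nv = (2.625 − 1.5·0.625) × 0.5 = 0.8438 in².
A_nt = (1 − 0.5·0.625) × 0.5 = 0.3438 in².
0.6 F_u A_nv = 35.44 kips; 0.6 F_y A_gv = 39.38 kips → shear rupture governs the shear term.
R_n = 35.44 + 1.0 × 70 × 0.3438 = 59.5 kips.
Design strength φR_n = 0.75 × 59.5 = 44.6 kips.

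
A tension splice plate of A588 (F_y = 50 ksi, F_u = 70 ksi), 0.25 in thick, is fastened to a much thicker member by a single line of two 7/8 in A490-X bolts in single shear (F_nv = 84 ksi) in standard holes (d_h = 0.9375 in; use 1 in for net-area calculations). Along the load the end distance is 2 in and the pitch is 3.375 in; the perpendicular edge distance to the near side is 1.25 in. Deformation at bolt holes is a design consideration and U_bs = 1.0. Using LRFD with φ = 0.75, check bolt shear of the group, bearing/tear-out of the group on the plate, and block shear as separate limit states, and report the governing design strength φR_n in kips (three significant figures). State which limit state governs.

40.1 kips (block shear governs)

Bolt shear: A_b = π·0.875²/4 = 0.6013 in²; R_n = 84 × 0.6013 × 2 × 1 = 101 kips → 0.75 × 101 = 75.8 kips.
Bearing: edge l_c = 1.531, r_n = 32.16 kips; interior l_c = 2.438, r_n = 36.75 kips; R_n = 32.16 + 1·36.75 = 68.91 kips → 51.7 kips.
Block shear: A_gv = 1.344, A_nv = 0.9688, A_nt = 0.1875 in²; R_n = min(0.6F_uA_nv, 0.6F_yA_gv) + U_bs·F_u·A_nt = 53.44 kips → 40.1 kips.
Block shear governs: 40.1 kips.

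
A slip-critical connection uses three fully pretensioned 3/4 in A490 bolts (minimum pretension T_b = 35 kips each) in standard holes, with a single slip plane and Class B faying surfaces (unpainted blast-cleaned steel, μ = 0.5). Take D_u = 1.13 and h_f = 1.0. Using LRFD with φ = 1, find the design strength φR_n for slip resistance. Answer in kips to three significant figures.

59.3 kips

R_n = μ · D_u · h_f · T_b · n_s · n_b = 0.5 × 1.13 × 1.0 × 35 × 1 × 3 = 59.32 kips.
Design strength φR_n = 1 × 59.32 = 59.3 kips.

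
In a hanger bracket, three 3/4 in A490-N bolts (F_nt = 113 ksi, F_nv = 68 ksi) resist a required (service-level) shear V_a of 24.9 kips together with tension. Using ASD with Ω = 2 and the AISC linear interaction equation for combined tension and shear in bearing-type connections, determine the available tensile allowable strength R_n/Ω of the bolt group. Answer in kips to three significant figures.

56 kips

A_b = π·0.75²/4 = 0.4418 in²; f_rv = 24.9 / (3 × 0.4418) = 18.79 ksi.
F'_nt = 1.3 F_nt − (Ω F_nt / F_nv) f_rv = 1.3·113 − (2·113/68)·18.79 = 84.46 ksi, capped at F_nt → F'_nt = 84.46 ksi.
R_n = F'_nt · A_b · n = 84.46 × 0.4418 × 3 = 111.9 kips.
Allowable strength R_n/Ω = 111.9 / 2 = 56 kips.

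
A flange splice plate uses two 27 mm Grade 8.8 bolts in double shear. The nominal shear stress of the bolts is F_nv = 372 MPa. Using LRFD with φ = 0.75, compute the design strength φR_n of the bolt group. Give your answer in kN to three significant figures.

639 kN

A_b = π × 27² / 4 = 572.6 mm².
R_n = F_nv · A_b · n · n_s = 372 × 572.6 × 2 × 2 / 1000 = 852 kN.
Design strength φR_n = 0.75 × 852 = 639 kN.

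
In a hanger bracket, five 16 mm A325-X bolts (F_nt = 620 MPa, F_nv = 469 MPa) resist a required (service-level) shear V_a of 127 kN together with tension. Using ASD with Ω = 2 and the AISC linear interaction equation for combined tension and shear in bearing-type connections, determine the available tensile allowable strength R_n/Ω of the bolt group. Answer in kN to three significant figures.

A_b = π·16²/4 = 201.1 mm²; f_rv = 127 × 1000 / (5 × 201.1) = 126.3 MPa.
F'_nt = 1.3 F_nt − (Ω F_nt / F_nv) f_rv = 1.3·620 − (2·620/469)·126.3 = 472 MPa, capped at F_nt → F'_nt = 472 MPa.
R_n = F'_nt · A_b · n = 472 × 201.1 × 5 / 1000 = 474.5 kN.
Allowable strength R_n/Ω = 474.5 / 2 = 237 kN.

237 kN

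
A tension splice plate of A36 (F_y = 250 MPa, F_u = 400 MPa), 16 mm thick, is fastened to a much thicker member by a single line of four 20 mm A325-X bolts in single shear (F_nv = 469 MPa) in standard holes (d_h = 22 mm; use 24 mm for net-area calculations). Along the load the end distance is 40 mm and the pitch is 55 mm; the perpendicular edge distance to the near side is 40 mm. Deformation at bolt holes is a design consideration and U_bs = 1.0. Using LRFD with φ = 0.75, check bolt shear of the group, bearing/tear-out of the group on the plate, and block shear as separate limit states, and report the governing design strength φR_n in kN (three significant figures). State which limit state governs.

Bolt shear: A_b = π·20²/4 = 314.2 mm²; R_n = 469 × 314.2 × 4 × 1 / 1000 = 589.4 kN → 0.75 × 589.4 = 442 kN.
Bearing: edge l_c = 29, r_n = 222.7 kN; interior l_c = 33, r_n = 253.4 kN; R_n = 222.7 + 3·253.4 = 983 kN → 737 kN.
Block shear: A_gv = 3280, A_nv = 1936, A_nt = 448 mm²; R_n = min(0.6F_uA_nv, 0.6F_yA_gv) + U_bs·F_u·A_nt = 643.8 kN → 483 kN.
Bolt shear governs: 442 kN.

442 kN (bolt shear governs)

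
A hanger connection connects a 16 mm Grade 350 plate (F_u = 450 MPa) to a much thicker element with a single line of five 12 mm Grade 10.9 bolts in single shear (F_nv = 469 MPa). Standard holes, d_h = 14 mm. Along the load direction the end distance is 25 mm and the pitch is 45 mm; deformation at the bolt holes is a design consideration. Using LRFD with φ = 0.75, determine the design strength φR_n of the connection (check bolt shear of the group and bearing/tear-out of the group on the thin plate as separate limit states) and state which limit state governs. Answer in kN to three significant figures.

199 kN (bolt shear governs)

Bolt shear: A_b = π·12²/4 = 113.1 mm²; R_n = 469 × 113.1 × 5 × 1 / 1000 = 265.2 kN → 0.75 × 265.2 = 199 kN.
Bearing (1.2 l_c t F_u ≤ 2.4 d t F_u): upper limit = 2.4·12·16·450 / 1000 = 207.4 kN.
  Edge l_c = 25 − 14/2 = 18 → r_n = 155.5 kN; interior l_c = 45 − 14 = 31 → r_n = 207.4 kN.
  R_n,bearing = 1·155.5 + 4·207.4 = 985 kN → 0.75 × 985 = 739 kN.
Bolt shear governs: 199 kN.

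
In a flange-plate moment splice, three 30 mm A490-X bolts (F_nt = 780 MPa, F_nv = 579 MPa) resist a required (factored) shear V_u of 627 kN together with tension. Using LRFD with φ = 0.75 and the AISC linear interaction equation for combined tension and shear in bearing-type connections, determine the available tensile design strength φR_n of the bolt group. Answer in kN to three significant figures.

768 kN

A_b = π·30²/4 = 706.9 mm²; f_rv = 627 × 1000 / (3 × 706.9) = 295.7 MPa.
F'_nt = 1.3 F_nt − (F_nt / φF_nv) f_rv = 1.3·780 − (780/(0.75·579))·295.7 = 482.9 MPa, capped at F_nt → F'_nt = 482.9 MPa.
R_n = F'_nt · A_b · n = 482.9 × 706.9 × 3 / 1000 = 1024 kN.
Design strength φR_n = 0.75 × 1024 = 768 kN.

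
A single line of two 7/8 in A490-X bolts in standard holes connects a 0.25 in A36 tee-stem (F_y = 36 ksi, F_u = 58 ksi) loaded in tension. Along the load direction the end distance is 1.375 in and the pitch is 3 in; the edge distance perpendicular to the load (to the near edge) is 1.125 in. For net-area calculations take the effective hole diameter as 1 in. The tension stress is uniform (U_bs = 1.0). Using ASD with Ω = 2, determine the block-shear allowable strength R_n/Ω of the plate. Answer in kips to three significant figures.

16.3 kips

Shear plane L_v = 1.375 + 1·3 = 4.375 in; A_gv = 4.375 × 0.25 = 1.094 in².
A_nv = (4.375 − 1.5·1) × 0.25 = 0.7188 in².
A_nt = (1.125 − 0.5·1) × 0.25 = 0.1562 in².
0.6 F_u A_nv = 25.01 kips; 0.6 F_y A_gv = 23.62 kips → shear yielding governs the shear term.
R_n = 23.62 + 1.0 × 58 × 0.1562 = 32.69 kips.
Allowable strength R_n/Ω = 32.69 / 2 = 16.3 kips.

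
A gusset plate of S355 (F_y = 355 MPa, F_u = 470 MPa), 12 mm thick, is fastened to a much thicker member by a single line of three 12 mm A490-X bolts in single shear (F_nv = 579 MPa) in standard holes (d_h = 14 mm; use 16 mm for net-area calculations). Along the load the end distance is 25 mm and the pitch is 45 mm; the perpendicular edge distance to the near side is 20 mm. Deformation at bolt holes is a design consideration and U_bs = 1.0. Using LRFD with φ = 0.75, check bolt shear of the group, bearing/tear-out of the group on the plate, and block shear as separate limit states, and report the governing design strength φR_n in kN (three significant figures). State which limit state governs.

Bolt shear: A_b = π·12²/4 = 113.1 mm²; R_n = 579 × 113.1 × 3 × 1 / 1000 = 196.5 kN → 0.75 × 196.5 = 147 kN.
Bearing: edge l_c = 18, r_n = 121.8 kN; interior l_c = 31, r_n = 162.4 kN; R_n = 121.8 + 2·162.4 = 446.7 kN → 335 kN.
Block shear: A_gv = 1380, A_nv = 900, A_nt = 144 mm²; R_n = min(0.6F_uA_nv, 0.6F_yA_gv) + U_bs·F_u·A_nt = 321.5 kN → 241 kN.
Bolt shear governs: 147 kN.

147 kN (bolt shear governs)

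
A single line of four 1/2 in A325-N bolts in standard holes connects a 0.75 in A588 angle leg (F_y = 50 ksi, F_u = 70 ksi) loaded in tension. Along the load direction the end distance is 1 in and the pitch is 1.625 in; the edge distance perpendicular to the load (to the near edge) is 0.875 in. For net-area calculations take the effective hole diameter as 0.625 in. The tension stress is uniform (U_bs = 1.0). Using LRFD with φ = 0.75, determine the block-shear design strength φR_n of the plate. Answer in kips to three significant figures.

Shear plane L_v = 1 + 3·1.625 = 5.875 in; A_gv = 5.875 × 0.75 = 4.406 in².
A_nv = (5.875 − 3.5·0.625) × 0.75 = 2.766 in².
A_nt = (0.875 − 0.5·0.625) × 0.75 = 0.4219 in².
0.6 F_u A_nv = 116.2 kips; 0.6 F_y A_gv = 132.2 kips → shear rupture governs the shear term.
R_n = 116.2 + 1.0 × 70 × 0.4219 = 145.7 kips.
Design strength φR_n = 0.75 × 145.7 = 109 kips.

109 kips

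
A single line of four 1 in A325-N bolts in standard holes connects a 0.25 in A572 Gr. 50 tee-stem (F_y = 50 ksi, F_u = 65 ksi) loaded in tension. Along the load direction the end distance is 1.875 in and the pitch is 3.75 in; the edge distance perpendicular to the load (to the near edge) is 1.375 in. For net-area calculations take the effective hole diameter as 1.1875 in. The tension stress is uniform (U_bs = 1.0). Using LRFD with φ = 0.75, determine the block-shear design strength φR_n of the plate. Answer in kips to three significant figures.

75.1 kips

Shear plane L_v = 1.875 + 3·3.75 = 13.12 in; A_gv = 13.12 × 0.25 = 3.281 in².
A_nv = (13.12 − 3.5·1.1875) × 0.25 = 2.242 in².
A_nt = (1.375 − 0.5·1.1875) × 0.25 = 0.1953 in².
0.6 F_u A_nv = 87.45 kips; 0.6 F_y A_gv = 98.44 kips → shear rupture governs the shear term.
R_n = 87.45 + 1.0 × 65 × 0.1953 = 100.1 kips.
Design strength φR_n = 0.75 × 100.1 = 75.1 kips.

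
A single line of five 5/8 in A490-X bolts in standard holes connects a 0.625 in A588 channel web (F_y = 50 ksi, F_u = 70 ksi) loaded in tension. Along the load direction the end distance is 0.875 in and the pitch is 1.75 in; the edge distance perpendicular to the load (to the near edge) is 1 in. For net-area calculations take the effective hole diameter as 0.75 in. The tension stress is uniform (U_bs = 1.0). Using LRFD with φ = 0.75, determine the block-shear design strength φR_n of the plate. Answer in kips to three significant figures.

Shear plane L_v = 0.875 + 4·1.75 = 7.875 in; A_gv = 7.875 × 0.625 = 4.922 in².
A_nv = (7.875 − 4.5·0.75) × 0.625 = 2.812 in².
A_nt = (1 − 0.5·0.75) × 0.625 = 0.3906 in².
0.6 F_u A_nv = 118.1 kips; 0.6 F_y A_gv = 147.7 kips → shear rupture governs the shear term.
R_n = 118.1 + 1.0 × 70 × 0.3906 = 145.5 kips.
Design strength φR_n = 0.75 × 145.5 = 109 kips.

109 kips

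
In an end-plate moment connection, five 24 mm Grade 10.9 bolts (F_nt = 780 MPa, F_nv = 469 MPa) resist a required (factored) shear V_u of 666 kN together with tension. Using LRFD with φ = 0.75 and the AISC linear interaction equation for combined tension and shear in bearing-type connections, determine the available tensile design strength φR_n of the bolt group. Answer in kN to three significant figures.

613 kN

A_b = π·24²/4 = 452.4 mm²; f_rv = 666 × 1000 / (5 × 452.4) = 294.4 MPa.
F'_nt = 1.3 F_nt − (F_nt / φF_nv) f_rv = 1.3·780 − (780/(0.75·469))·294.4 = 361.1 MPa, capped at F_nt → F'_nt = 361.1 MPa.
R_n = F'_nt · A_b · n = 361.1 × 452.4 × 5 / 1000 = 816.8 kN.
Design strength φR_n = 0.75 × 816.8 = 613 kN.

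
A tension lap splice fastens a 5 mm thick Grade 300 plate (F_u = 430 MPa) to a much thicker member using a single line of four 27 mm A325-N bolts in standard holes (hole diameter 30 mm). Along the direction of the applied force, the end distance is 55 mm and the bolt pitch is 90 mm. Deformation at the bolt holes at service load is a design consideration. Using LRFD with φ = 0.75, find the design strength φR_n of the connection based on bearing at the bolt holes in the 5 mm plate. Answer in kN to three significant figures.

391 kN

Per bolt r_n = 1.2 l_c t F_u ≤ 2.4 d t F_u; upper limit = 2.4 × 27 × 5 × 430 / 1000 = 139.3 kN.
Edge bolt: l_c = 55 − 30/2 = 40 mm → 1.2 × 40 × 5 × 430 / 1000 = 103.2 → r_n = 103.2 kN.
Interior bolts: l_c = 90 − 30 = 60 mm → 1.2 × 60 × 5 × 430 / 1000 = 154.8 → r_n = 139.3 kN.
R_n = 1 × 103.2 + 3 × 139.3 = 521.2 kN.
Design strength φR_n = 0.75 × 521.2 = 391 kN.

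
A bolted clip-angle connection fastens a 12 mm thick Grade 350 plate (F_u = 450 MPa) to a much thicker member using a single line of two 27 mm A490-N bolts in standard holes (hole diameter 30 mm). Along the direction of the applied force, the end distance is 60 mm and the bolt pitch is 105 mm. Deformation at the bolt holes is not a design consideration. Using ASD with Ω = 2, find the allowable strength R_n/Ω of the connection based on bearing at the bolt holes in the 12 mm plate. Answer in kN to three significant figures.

401 kN

Per bolt r_n = 1.5 l_c t F_u ≤ 3.0 d t F_u; upper limit = 3.0 × 27 × 12 × 450 / 1000 = 437.4 kN.
Edge bolt: l_c = 60 − 30/2 = 45 mm → 1.5 × 45 × 12 × 450 / 1000 = 364.5 → r_n = 364.5 kN.
Interior bolts: l_c = 105 − 30 = 75 mm → 1.5 × 75 × 12 × 450 / 1000 = 607.5 → r_n = 437.4 kN.
R_n = 1 × 364.5 + 1 × 437.4 = 801.9 kN.
Allowable strength R_n/Ω = 801.9 / 2 = 401 kN.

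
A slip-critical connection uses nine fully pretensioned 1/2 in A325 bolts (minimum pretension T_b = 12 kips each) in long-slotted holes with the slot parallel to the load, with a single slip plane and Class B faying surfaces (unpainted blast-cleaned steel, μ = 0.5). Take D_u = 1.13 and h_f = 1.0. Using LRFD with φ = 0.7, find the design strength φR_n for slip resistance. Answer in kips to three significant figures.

42.7 kips

R_n = μ · D_u · h_f · T_b · n_s · n_b = 0.5 × 1.13 × 1.0 × 12 × 1 × 9 = 61.02 kips.
Design strength φR_n = 0.7 × 61.02 = 42.7 kips.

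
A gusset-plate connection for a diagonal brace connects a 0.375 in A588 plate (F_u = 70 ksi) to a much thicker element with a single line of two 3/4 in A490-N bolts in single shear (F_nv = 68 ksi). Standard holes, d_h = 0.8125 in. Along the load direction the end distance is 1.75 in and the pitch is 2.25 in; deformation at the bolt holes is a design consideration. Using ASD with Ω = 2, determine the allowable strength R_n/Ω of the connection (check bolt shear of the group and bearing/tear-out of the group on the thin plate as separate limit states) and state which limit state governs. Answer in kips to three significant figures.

Bolt shear: A_b = π·0.75²/4 = 0.4418 in²; R_n = 68 × 0.4418 × 2 × 1 = 60.08 kips → 60.08 / 2 = 30 kips.
Bearing (1.2 l_c t F_u ≤ 2.4 d t F_u): upper limit = 2.4·0.75·0.375·70 = 47.25 kips.
  Edge l_c = 1.75 − 0.8125/2 = 1.344 → r_n = 42.33 kips; interior l_c = 2.25 − 0.8125 = 1.438 → r_n = 45.28 kips.
  R_n,bearing = 1·42.33 + 1·45.28 = 87.61 kips → 87.61 / 2 = 43.8 kips.
Bolt shear governs: 30 kips.

30 kips (bolt shear governs)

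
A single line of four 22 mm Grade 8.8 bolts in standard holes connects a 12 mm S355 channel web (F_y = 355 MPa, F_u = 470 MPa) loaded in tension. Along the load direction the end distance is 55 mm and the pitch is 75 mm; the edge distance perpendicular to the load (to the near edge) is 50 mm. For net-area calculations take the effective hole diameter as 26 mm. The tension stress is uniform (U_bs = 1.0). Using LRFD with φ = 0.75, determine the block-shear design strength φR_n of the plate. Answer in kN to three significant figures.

Shear plane L_v = 55 + 3·75 = 280 mm; A_gv = 280 × 12 = 3360 mm².
A_nv = (280 − 3.5·26) × 12 = 2268 mm².
A_nt = (50 − 0.5·26) × 12 = 444 mm².
0.6 F_u A_nv = 639.6 kN; 0.6 F_y A_gv = 715.7 kN → shear rupture governs the shear term.
R_n = 639.6 + 1.0 × 470 × 444 / 1000 = 848.3 kN.
Design strength φR_n = 0.75 × 848.3 = 636 kN.

636 kN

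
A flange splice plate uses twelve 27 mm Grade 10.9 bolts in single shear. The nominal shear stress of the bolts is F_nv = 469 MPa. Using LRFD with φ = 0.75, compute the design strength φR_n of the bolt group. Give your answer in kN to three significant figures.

A_b = π × 27² / 4 = 572.6 mm².
R_n = F_nv · A_b · n · n_s = 469 × 572.6 × 12 × 1 / 1000 = 3222 kN.
Design strength φR_n = 0.75 × 3222 = 2420 kN.

2420 kN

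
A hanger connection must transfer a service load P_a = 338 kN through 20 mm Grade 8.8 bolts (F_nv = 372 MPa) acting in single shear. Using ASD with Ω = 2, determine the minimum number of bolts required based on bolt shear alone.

6 bolts

A_b = π·20²/4 = 314.2 mm².
Per-bolt allowable strength R_n/Ω = 372 × 314.2 × 1 / 1000 / 2 = 58.43 kN.
n ≥ 338 / 58.43 = 5.784 → use 6 bolts.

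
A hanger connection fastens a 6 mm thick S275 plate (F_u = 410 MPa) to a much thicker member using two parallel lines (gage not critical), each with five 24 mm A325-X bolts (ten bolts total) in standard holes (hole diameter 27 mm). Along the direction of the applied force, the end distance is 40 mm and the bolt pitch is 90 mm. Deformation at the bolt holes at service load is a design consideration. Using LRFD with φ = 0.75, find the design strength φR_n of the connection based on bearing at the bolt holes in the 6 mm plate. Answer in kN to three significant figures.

Per bolt r_n = 1.2 l_c t F_u ≤ 2.4 d t F_u; upper limit = 2.4 × 24 × 6 × 410 / 1000 = 141.7 kN.
Edge bolt: l_c = 40 − 27/2 = 26.5 mm → 1.2 × 26.5 × 6 × 410 / 1000 = 78.23 → r_n = 78.23 kN.
Interior bolts: l_c = 90 − 27 = 63 mm → 1.2 × 63 × 6 × 410 / 1000 = 186 → r_n = 141.7 kN.
R_n = 2 × 78.23 + 8 × 141.7 = 1290 kN.
Design strength φR_n = 0.75 × 1290 = 968 kN.

968 kN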